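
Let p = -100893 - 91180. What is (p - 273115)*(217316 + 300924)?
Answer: -241079029120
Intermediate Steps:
p = -192073
(p - 273115)*(217316 + 300924) = (-192073 - 273115)*(217316 + 300924) = -465188*518240 = -241079029120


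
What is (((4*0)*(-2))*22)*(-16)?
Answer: 0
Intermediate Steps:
(((4*0)*(-2))*22)*(-16) = ((0*(-2))*22)*(-16) = (0*22)*(-16) = 0*(-16) = 0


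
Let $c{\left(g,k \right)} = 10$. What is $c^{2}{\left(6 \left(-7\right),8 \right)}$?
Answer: $100$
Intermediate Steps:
$c^{2}{\left(6 \left(-7\right),8 \right)} = 10^{2} = 100$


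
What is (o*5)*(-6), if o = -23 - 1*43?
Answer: 1980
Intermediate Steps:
o = -66 (o = -23 - 43 = -66)
(o*5)*(-6) = -66*5*(-6) = -330*(-6) = 1980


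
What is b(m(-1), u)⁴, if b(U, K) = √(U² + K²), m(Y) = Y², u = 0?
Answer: 1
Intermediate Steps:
b(U, K) = √(K² + U²)
b(m(-1), u)⁴ = (√(0² + ((-1)²)²))⁴ = (√(0 + 1²))⁴ = (√(0 + 1))⁴ = (√1)⁴ = 1⁴ = 1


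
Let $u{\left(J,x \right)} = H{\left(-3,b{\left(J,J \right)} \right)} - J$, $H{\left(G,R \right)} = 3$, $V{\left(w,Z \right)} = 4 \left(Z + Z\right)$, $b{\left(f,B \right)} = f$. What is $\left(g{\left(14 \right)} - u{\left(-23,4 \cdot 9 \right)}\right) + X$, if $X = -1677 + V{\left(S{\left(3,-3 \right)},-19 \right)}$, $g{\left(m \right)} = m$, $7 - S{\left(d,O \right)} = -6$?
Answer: $-1841$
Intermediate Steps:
$S{\left(d,O \right)} = 13$ ($S{\left(d,O \right)} = 7 - -6 = 7 + 6 = 13$)
$V{\left(w,Z \right)} = 8 Z$ ($V{\left(w,Z \right)} = 4 \cdot 2 Z = 8 Z$)
$u{\left(J,x \right)} = 3 - J$
$X = -1829$ ($X = -1677 + 8 \left(-19\right) = -1677 - 152 = -1829$)
$\left(g{\left(14 \right)} - u{\left(-23,4 \cdot 9 \right)}\right) + X = \left(14 - \left(3 - -23\right)\right) - 1829 = \left(14 - \left(3 + 23\right)\right) - 1829 = \left(14 - 26\right) - 1829 = -12 - 1829 = -1841$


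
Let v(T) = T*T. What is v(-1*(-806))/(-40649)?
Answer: -649636/40649 ≈ -15.982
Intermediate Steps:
v(T) = T²
v(-1*(-806))/(-40649) = (-1*(-806))²/(-40649) = 806²*(-1/40649) = 649636*(-1/40649) = -649636/40649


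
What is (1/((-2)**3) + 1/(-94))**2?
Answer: 2601/141376 ≈ 0.018398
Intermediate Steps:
(1/((-2)**3) + 1/(-94))**2 = (1/(-8) - 1/94)**2 = (-1/8 - 1/94)**2 = (-51/376)**2 = 2601/141376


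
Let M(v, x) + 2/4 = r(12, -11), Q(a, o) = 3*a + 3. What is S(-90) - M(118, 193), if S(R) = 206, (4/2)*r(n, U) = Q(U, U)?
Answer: 443/2 ≈ 221.50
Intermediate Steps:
Q(a, o) = 3 + 3*a
r(n, U) = 3/2 + 3*U/2 (r(n, U) = (3 + 3*U)/2 = 3/2 + 3*U/2)
M(v, x) = -31/2 (M(v, x) = -½ + (3/2 + (3/2)*(-11)) = -½ + (3/2 - 33/2) = -½ - 15 = -31/2)
S(-90) - M(118, 193) = 206 - 1*(-31/2) = 206 + 31/2 = 443/2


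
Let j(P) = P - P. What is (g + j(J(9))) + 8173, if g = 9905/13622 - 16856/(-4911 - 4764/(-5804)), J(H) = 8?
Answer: 188327436043/23030910 ≈ 8177.2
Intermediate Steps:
j(P) = 0
g = 95808613/23030910 (g = 9905*(1/13622) - 16856/(-4911 - 4764*(-1)/5804) = 1415/1946 - 16856/(-4911 - 1*(-1191/1451)) = 1415/1946 - 16856/(-4911 + 1191/1451) = 1415/1946 - 16856/(-7124670/1451) = 1415/1946 - 16856*(-1451/7124670) = 1415/1946 + 40628/11835 = 95808613/23030910 ≈ 4.1600)
(g + j(J(9))) + 8173 = (95808613/23030910 + 0) + 8173 = 95808613/23030910 + 8173 = 188327436043/23030910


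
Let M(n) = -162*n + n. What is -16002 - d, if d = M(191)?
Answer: 14749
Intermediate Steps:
M(n) = -161*n
d = -30751 (d = -161*191 = -30751)
-16002 - d = -16002 - 1*(-30751) = -16002 + 30751 = 14749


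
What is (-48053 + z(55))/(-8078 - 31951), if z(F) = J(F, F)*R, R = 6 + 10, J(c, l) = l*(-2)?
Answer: 49813/40029 ≈ 1.2444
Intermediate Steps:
J(c, l) = -2*l
R = 16
z(F) = -32*F (z(F) = -2*F*16 = -32*F)
(-48053 + z(55))/(-8078 - 31951) = (-48053 - 32*55)/(-8078 - 31951) = (-48053 - 1760)/(-40029) = -49813*(-1/40029) = 49813/40029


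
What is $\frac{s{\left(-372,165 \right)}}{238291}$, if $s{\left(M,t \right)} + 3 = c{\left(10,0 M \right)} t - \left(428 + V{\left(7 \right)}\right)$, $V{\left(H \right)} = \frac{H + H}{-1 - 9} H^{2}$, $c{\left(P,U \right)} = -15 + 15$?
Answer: $- \frac{1812}{1191455} \approx -0.0015208$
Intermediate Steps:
$c{\left(P,U \right)} = 0$
$V{\left(H \right)} = - \frac{H^{3}}{5}$ ($V{\left(H \right)} = \frac{2 H}{-10} H^{2} = 2 H \left(- \frac{1}{10}\right) H^{2} = - \frac{H}{5} H^{2} = - \frac{H^{3}}{5}$)
$s{\left(M,t \right)} = - \frac{1812}{5}$ ($s{\left(M,t \right)} = -3 + \left(0 t - \left(428 - \frac{7^{3}}{5}\right)\right) = -3 + \left(0 - \left(428 - \frac{343}{5}\right)\right) = -3 + \left(0 - \frac{1797}{5}\right) = -3 - \frac{1797}{5} = - \frac{1812}{5}$)
$\frac{s{\left(-372,165 \right)}}{238291} = - \frac{1812}{5 \cdot 238291} = \left(- \frac{1812}{5}\right) \frac{1}{238291} = - \frac{1812}{1191455}$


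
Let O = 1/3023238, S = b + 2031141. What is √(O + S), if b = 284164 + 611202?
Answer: √26748180345369721746/3023238 ≈ 1710.7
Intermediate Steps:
b = 895366
S = 2926507 (S = 895366 + 2031141 = 2926507)
O = 1/3023238 ≈ 3.3077e-7
√(O + S) = √(1/3023238 + 2926507) = √(8847527169667/3023238) = √26748180345369721746/3023238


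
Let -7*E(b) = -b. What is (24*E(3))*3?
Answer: 216/7 ≈ 30.857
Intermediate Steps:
E(b) = b/7 (E(b) = -(-1)*b/7 = b/7)
(24*E(3))*3 = (24*((1/7)*3))*3 = (24*(3/7))*3 = (72/7)*3 = 216/7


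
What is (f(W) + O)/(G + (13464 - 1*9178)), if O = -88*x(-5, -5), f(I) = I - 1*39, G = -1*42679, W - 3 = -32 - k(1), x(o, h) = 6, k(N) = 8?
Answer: 604/38393 ≈ 0.015732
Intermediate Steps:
W = -37 (W = 3 + (-32 - 1*8) = 3 + (-32 - 8) = 3 - 40 = -37)
G = -42679
f(I) = -39 + I (f(I) = I - 39 = -39 + I)
O = -528 (O = -88*6 = -528)
(f(W) + O)/(G + (13464 - 1*9178)) = ((-39 - 37) - 528)/(-42679 + (13464 - 1*9178)) = (-76 - 528)/(-42679 + (13464 - 9178)) = -604/(-42679 + 4286) = -604/(-38393) = -604*(-1/38393) = 604/38393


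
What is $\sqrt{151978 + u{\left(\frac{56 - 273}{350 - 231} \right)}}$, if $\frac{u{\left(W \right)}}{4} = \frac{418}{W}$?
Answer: $\frac{\sqrt{145169714}}{31} \approx 388.67$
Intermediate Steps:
$u{\left(W \right)} = \frac{1672}{W}$ ($u{\left(W \right)} = 4 \frac{418}{W} = \frac{1672}{W}$)
$\sqrt{151978 + u{\left(\frac{56 - 273}{350 - 231} \right)}} = \sqrt{151978 + \frac{1672}{\left(56 - 273\right) \frac{1}{350 - 231}}} = \sqrt{151978 + \frac{1672}{\left(-217\right) \frac{1}{119}}} = \sqrt{151978 + \frac{1672}{- \frac{31}{17}}} = \sqrt{151978 + 1672 \left(- \frac{17}{31}\right)} = \sqrt{151978 - \frac{28424}{31}} = \sqrt{\frac{4682894}{31}} = \frac{\sqrt{145169714}}{31}$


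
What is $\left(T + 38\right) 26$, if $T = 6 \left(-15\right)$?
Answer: $-1352$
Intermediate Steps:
$T = -90$
$\left(T + 38\right) 26 = \left(-90 + 38\right) 26 = \left(-52\right) 26 = -1352$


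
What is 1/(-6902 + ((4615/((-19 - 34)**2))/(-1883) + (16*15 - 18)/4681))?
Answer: -24759433307/170888456052695 ≈ -0.00014489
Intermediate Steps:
1/(-6902 + ((4615/((-19 - 34)**2))/(-1883) + (16*15 - 18)/4681)) = 1/(-6902 + ((4615/((-53)**2))*(-1/1883) + (240 - 18)*(1/4681))) = 1/(-6902 + ((4615/2809)*(-1/1883) + 222*(1/4681))) = 1/(-6902 + ((4615*(1/2809))*(-1/1883) + 222/4681)) = 1/(-6902 + ((4615/2809)*(-1/1883) + 222/4681)) = 1/(-6902 + (-4615/5289347 + 222/4681)) = 1/(-6902 + 1152632219/24759433307) = 1/(-170888456052695/24759433307) = -24759433307/170888456052695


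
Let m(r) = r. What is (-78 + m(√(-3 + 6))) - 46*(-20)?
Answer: 842 + √3 ≈ 843.73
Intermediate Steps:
(-78 + m(√(-3 + 6))) - 46*(-20) = (-78 + √(-3 + 6)) - 46*(-20) = (-78 + √3) + 920 = 842 + √3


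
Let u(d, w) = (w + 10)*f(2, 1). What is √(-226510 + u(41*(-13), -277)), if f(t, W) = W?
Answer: I*√226777 ≈ 476.21*I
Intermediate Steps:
u(d, w) = 10 + w (u(d, w) = (w + 10)*1 = (10 + w)*1 = 10 + w)
√(-226510 + u(41*(-13), -277)) = √(-226510 + (10 - 277)) = √(-226510 - 267) = √(-226777) = I*√226777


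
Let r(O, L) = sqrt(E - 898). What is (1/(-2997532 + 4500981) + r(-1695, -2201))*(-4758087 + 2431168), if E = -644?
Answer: -2326919/1503449 - 2326919*I*sqrt(1542) ≈ -1.5477 - 9.1374e+7*I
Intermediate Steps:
r(O, L) = I*sqrt(1542) (r(O, L) = sqrt(-644 - 898) = sqrt(-1542) = I*sqrt(1542))
(1/(-2997532 + 4500981) + r(-1695, -2201))*(-4758087 + 2431168) = (1/(-2997532 + 4500981) + I*sqrt(1542))*(-4758087 + 2431168) = (1/1503449 + I*sqrt(1542))*(-2326919) = -2326919/1503449 - 2326919*I*sqrt(1542)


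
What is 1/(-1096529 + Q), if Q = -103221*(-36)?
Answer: 1/2619427 ≈ 3.8176e-7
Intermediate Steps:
Q = 3715956
1/(-1096529 + Q) = 1/(-1096529 + 3715956) = 1/2619427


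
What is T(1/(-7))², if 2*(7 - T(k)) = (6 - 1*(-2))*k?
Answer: 2809/49 ≈ 57.327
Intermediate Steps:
T(k) = 7 - 4*k (T(k) = 7 - (6 - 1*(-2))*k/2 = 7 - (6 + 2)*k/2 = 7 - 4*k)
T(1/(-7))² = (7 - 4/(-7))² = (7 - 4*(-⅐))² = (7 + 4/7)² = (53/7)² = 2809/49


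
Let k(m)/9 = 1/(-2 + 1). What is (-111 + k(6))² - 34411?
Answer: -20011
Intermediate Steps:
k(m) = -9 (k(m) = 9/(-2 + 1) = 9/(-1) = 9*(-1) = -9)
(-111 + k(6))² - 34411 = (-111 - 9)² - 34411 = (-120)² - 34411 = 14400 - 34411 = -20011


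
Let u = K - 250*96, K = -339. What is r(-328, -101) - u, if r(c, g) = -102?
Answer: 24237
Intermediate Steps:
u = -24339 (u = -339 - 250*96 = -339 - 24000 = -24339)
r(-328, -101) - u = -102 - 1*(-24339) = -102 + 24339 = 24237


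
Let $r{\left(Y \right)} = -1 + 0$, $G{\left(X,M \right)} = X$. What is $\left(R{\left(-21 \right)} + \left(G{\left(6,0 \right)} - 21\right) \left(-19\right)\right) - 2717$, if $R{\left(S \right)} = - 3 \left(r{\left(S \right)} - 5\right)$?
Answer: $-2414$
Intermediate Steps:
$r{\left(Y \right)} = -1$
$R{\left(S \right)} = 18$ ($R{\left(S \right)} = - 3 \left(-1 - 5\right) = \left(-3\right) \left(-6\right) = 18$)
$\left(R{\left(-21 \right)} + \left(G{\left(6,0 \right)} - 21\right) \left(-19\right)\right) - 2717 = \left(18 + \left(6 - 21\right) \left(-19\right)\right) - 2717 = \left(18 - -285\right) - 2717 = \left(18 + 285\right) - 2717 = 303 - 2717 = -2414$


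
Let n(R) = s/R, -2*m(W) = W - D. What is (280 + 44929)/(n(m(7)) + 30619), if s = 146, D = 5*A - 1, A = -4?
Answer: 316463/214260 ≈ 1.4770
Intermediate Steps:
D = -21 (D = 5*(-4) - 1 = -20 - 1 = -21)
m(W) = -21/2 - W/2 (m(W) = -(W - 1*(-21))/2 = -(W + 21)/2 = -(21 + W)/2 = -21/2 - W/2)
n(R) = 146/R
(280 + 44929)/(n(m(7)) + 30619) = (280 + 44929)/(146/(-21/2 - 1/2*7) + 30619) = 45209/(146/(-21/2 - 7/2) + 30619) = 45209/(146/(-14) + 30619) = 45209/(146*(-1/14) + 30619) = 45209/(-73/7 + 30619) = 45209/(214260/7) = 45209*(7/214260) = 316463/214260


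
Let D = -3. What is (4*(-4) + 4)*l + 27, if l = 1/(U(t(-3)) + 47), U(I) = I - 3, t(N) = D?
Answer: 1095/41 ≈ 26.707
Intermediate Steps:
t(N) = -3
U(I) = -3 + I
l = 1/41 (l = 1/((-3 - 3) + 47) = 1/(-6 + 47) = 1/41 ≈ 0.024390)
(4*(-4) + 4)*l + 27 = (4*(-4) + 4)*(1/41) + 27 = (-16 + 4)*(1/41) + 27 = -12*1/41 + 27 = -12/41 + 27 = 1095/41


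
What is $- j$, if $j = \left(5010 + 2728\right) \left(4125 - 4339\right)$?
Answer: $1655932$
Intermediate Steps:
$j = -1655932$ ($j = 7738 \left(-214\right) = -1655932$)
$- j = \left(-1\right) \left(-1655932\right) = 1655932$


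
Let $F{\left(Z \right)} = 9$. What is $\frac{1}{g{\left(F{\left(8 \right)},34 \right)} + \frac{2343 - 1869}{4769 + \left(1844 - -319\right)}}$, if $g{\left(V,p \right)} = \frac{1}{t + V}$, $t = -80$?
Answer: $\frac{246086}{13361} \approx 18.418$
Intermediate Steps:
$g{\left(V,p \right)} = \frac{1}{-80 + V}$
$\frac{1}{g{\left(F{\left(8 \right)},34 \right)} + \frac{2343 - 1869}{4769 + \left(1844 - -319\right)}} = \frac{1}{\frac{1}{-80 + 9} + \frac{2343 - 1869}{4769 + \left(1844 - -319\right)}} = \frac{1}{\frac{1}{-71} + \frac{474}{4769 + \left(1844 + 319\right)}} = \frac{1}{- \frac{1}{71} + \frac{474}{4769 + 2163}} = \frac{1}{- \frac{1}{71} + \frac{474}{6932}} = \frac{1}{- \frac{1}{71} + 474 \cdot \frac{1}{6932}} = \frac{1}{- \frac{1}{71} + \frac{237}{3466}} = \frac{1}{\frac{13361}{246086}} = \frac{246086}{13361}$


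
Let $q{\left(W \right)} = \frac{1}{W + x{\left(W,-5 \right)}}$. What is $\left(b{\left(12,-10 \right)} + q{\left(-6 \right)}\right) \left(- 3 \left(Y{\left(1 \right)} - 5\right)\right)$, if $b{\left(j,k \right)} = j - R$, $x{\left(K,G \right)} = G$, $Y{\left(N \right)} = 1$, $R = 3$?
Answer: $\frac{1176}{11} \approx 106.91$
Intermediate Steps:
$b{\left(j,k \right)} = -3 + j$ ($b{\left(j,k \right)} = j - 3 = -3 + j$)
$q{\left(W \right)} = \frac{1}{-5 + W}$ ($q{\left(W \right)} = \frac{1}{W - 5} = \frac{1}{-5 + W}$)
$\left(b{\left(12,-10 \right)} + q{\left(-6 \right)}\right) \left(- 3 \left(Y{\left(1 \right)} - 5\right)\right) = \left(\left(-3 + 12\right) + \frac{1}{-5 - 6}\right) \left(- 3 \left(1 - 5\right)\right) = \left(9 + \frac{1}{-11}\right) \left(\left(-3\right) \left(-4\right)\right) = \left(9 - \frac{1}{11}\right) 12 = \frac{98}{11} \cdot 12 = \frac{1176}{11}$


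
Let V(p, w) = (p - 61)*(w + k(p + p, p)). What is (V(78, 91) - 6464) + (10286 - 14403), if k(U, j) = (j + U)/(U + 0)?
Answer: -18017/2 ≈ -9008.5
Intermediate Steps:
k(U, j) = (U + j)/U
V(p, w) = (-61 + p)*(3/2 + w) (V(p, w) = (p - 61)*(w + ((p + p) + p)/(p + p)) = (-61 + p)*(w + (2*p + p)/((2*p))) = (-61 + p)*(w + (1/(2*p))*(3*p)) = (-61 + p)*(w + 3/2) = (-61 + p)*(3/2 + w))
(V(78, 91) - 6464) + (10286 - 14403) = ((-183/2 - 61*91 + (3/2)*78 + 78*91) - 6464) + (10286 - 14403) = ((-183/2 - 5551 + 117 + 7098) - 6464) - 4117 = (3145/2 - 6464) - 4117 = -9783/2 - 4117 = -18017/2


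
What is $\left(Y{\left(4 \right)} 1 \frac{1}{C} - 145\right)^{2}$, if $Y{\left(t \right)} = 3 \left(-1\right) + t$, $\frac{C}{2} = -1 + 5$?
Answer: $\frac{1343281}{64} \approx 20989.0$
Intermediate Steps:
$C = 8$ ($C = 2 \left(-1 + 5\right) = 2 \cdot 4 = 8$)
$Y{\left(t \right)} = -3 + t$
$\left(Y{\left(4 \right)} 1 \frac{1}{C} - 145\right)^{2} = \left(\left(-3 + 4\right) 1 \cdot \frac{1}{8} - 145\right)^{2} = \left(1 \cdot 1 \cdot \frac{1}{8} - 145\right)^{2} = \left(1 \cdot \frac{1}{8} - 145\right)^{2} = \left(\frac{1}{8} - 145\right)^{2} = \left(- \frac{1159}{8}\right)^{2} = \frac{1343281}{64}$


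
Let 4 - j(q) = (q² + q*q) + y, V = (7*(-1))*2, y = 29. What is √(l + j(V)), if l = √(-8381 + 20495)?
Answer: √(-417 + 3*√1346) ≈ 17.52*I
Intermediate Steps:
V = -14 (V = -7*2 = -14)
l = 3*√1346 (l = √12114 = 3*√1346 ≈ 110.06)
j(q) = -25 - 2*q² (j(q) = 4 - ((q² + q*q) + 29) = 4 - ((q² + q²) + 29) = 4 - (2*q² + 29) = 4 - (29 + 2*q²) = 4 + (-29 - 2*q²) = -25 - 2*q²)
√(l + j(V)) = √(3*√1346 + (-25 - 2*(-14)²)) = √(3*√1346 + (-25 - 2*196)) = √(3*√1346 + (-25 - 392)) = √(3*√1346 - 417) = √(-417 + 3*√1346)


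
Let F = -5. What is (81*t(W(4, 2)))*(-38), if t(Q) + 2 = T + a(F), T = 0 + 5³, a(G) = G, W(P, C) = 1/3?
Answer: -363204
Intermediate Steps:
W(P, C) = ⅓
T = 125 (T = 0 + 125 = 125)
t(Q) = 118 (t(Q) = -2 + (125 - 5) = -2 + 120 = 118)
(81*t(W(4, 2)))*(-38) = (81*118)*(-38) = 9558*(-38) = -363204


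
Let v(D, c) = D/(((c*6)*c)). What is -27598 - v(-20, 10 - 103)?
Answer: -716085296/25947 ≈ -27598.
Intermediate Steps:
v(D, c) = D/(6*c²) (v(D, c) = D/(((6*c)*c)) = D/((6*c²)) = D*(1/(6*c²)) = D/(6*c²))
-27598 - v(-20, 10 - 103) = -27598 - (-20)/(6*(10 - 103)²) = -27598 - (-20)/(6*(-93)²) = -27598 - (-20)/(6*8649) = -27598 - 1*(-10/25947) = -27598 + 10/25947 = -716085296/25947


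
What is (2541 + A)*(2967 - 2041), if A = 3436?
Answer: 5534702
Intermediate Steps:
(2541 + A)*(2967 - 2041) = (2541 + 3436)*(2967 - 2041) = 5977*926 = 5534702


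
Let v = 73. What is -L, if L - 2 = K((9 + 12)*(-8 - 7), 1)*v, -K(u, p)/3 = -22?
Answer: -4820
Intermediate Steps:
K(u, p) = 66 (K(u, p) = -3*(-22) = 66)
L = 4820 (L = 2 + 66*73 = 2 + 4818 = 4820)
-L = -1*4820 = -4820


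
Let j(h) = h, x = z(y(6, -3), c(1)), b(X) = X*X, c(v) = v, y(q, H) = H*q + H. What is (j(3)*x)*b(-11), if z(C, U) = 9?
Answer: 3267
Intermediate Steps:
y(q, H) = H + H*q
b(X) = X**2
x = 9
(j(3)*x)*b(-11) = (3*9)*(-11)**2 = 27*121 = 3267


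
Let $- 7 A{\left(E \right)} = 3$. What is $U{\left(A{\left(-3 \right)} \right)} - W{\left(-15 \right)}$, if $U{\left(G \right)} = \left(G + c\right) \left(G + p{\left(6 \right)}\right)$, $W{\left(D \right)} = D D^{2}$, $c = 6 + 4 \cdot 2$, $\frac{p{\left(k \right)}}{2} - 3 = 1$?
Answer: $\frac{170410}{49} \approx 3477.8$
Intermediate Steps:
$p{\left(k \right)} = 8$ ($p{\left(k \right)} = 6 + 2 \cdot 1 = 6 + 2 = 8$)
$c = 14$ ($c = 6 + 8 = 14$)
$W{\left(D \right)} = D^{3}$
$A{\left(E \right)} = - \frac{3}{7}$ ($A{\left(E \right)} = \left(- \frac{1}{7}\right) 3 = - \frac{3}{7}$)
$U{\left(G \right)} = \left(8 + G\right) \left(14 + G\right)$ ($U{\left(G \right)} = \left(G + 14\right) \left(G + 8\right) = \left(14 + G\right) \left(8 + G\right) = \left(8 + G\right) \left(14 + G\right)$)
$U{\left(A{\left(-3 \right)} \right)} - W{\left(-15 \right)} = \left(112 + \left(- \frac{3}{7}\right)^{2} + 22 \left(- \frac{3}{7}\right)\right) - \left(-15\right)^{3} = \left(112 + \frac{9}{49} - \frac{66}{7}\right) - -3375 = \frac{5035}{49} + 3375 = \frac{170410}{49}$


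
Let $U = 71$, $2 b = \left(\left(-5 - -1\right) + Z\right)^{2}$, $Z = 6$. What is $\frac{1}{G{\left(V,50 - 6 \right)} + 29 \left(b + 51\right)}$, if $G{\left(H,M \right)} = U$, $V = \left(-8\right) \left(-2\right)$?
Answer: $\frac{1}{1608} \approx 0.00062189$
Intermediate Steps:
$b = 2$ ($b = \frac{\left(\left(-5 - -1\right) + 6\right)^{2}}{2} = \frac{\left(\left(-5 + 1\right) + 6\right)^{2}}{2} = \frac{\left(-4 + 6\right)^{2}}{2} = \frac{2^{2}}{2} = \frac{1}{2} \cdot 4 = 2$)
$V = 16$
$G{\left(H,M \right)} = 71$
$\frac{1}{G{\left(V,50 - 6 \right)} + 29 \left(b + 51\right)} = \frac{1}{71 + 29 \left(2 + 51\right)} = \frac{1}{71 + 29 \cdot 53} = \frac{1}{71 + 1537} = \frac{1}{1608}$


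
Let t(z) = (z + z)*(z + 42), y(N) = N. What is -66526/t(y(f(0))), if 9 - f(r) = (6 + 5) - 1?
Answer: 33263/41 ≈ 811.29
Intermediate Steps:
f(r) = -1 (f(r) = 9 - ((6 + 5) - 1) = 9 - (11 - 1) = 9 - 1*10 = 9 - 10 = -1)
t(z) = 2*z*(42 + z) (t(z) = (2*z)*(42 + z) = 2*z*(42 + z))
-66526/t(y(f(0))) = -66526*(-1/(2*(42 - 1))) = -66526/(2*(-1)*41) = -66526/(-82) = -66526*(-1/82) = 33263/41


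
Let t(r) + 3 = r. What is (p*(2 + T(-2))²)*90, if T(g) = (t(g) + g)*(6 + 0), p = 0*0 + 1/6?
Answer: 24000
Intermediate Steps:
t(r) = -3 + r
p = ⅙ (p = 0 + ⅙ = ⅙ ≈ 0.16667)
T(g) = -18 + 12*g (T(g) = ((-3 + g) + g)*(6 + 0) = (-3 + 2*g)*6 = -18 + 12*g)
(p*(2 + T(-2))²)*90 = ((2 + (-18 + 12*(-2)))²/6)*90 = ((2 + (-18 - 24))²/6)*90 = ((2 - 42)²/6)*90 = ((⅙)*(-40)²)*90 = ((⅙)*1600)*90 = (800/3)*90 = 24000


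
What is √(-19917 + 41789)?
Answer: 4*√1367 ≈ 147.89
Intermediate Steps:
√(-19917 + 41789) = √21872 = 4*√1367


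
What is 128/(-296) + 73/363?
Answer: -3107/13431 ≈ -0.23133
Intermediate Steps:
128/(-296) + 73/363 = 128*(-1/296) + 73*(1/363) = -16/37 + 73/363 = -3107/13431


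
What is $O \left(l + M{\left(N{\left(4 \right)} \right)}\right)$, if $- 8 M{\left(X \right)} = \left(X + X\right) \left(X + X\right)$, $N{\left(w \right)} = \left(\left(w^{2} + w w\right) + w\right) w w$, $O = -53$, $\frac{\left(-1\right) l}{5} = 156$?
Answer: $8833404$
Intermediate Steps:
$l = -780$ ($l = \left(-5\right) 156 = -780$)
$N{\left(w \right)} = w^{2} \left(w + 2 w^{2}\right)$ ($N{\left(w \right)} = \left(\left(w^{2} + w^{2}\right) + w\right) w w = \left(2 w^{2} + w\right) w w = \left(w + 2 w^{2}\right) w w = w \left(w + 2 w^{2}\right) w = w^{2} \left(w + 2 w^{2}\right)$)
$M{\left(X \right)} = - \frac{X^{2}}{2}$ ($M{\left(X \right)} = - \frac{\left(X + X\right) \left(X + X\right)}{8} = - \frac{2 X 2 X}{8} = - \frac{4 X^{2}}{8} = - \frac{X^{2}}{2}$)
$O \left(l + M{\left(N{\left(4 \right)} \right)}\right) = - 53 \left(-780 - \frac{\left(4^{3} \left(1 + 2 \cdot 4\right)\right)^{2}}{2}\right) = - 53 \left(-780 - \frac{\left(64 \left(1 + 8\right)\right)^{2}}{2}\right) = - 53 \left(-780 - \frac{\left(64 \cdot 9\right)^{2}}{2}\right) = - 53 \left(-780 - \frac{576^{2}}{2}\right) = - 53 \left(-780 - 165888\right) = \left(-53\right) \left(-166668\right) = 8833404$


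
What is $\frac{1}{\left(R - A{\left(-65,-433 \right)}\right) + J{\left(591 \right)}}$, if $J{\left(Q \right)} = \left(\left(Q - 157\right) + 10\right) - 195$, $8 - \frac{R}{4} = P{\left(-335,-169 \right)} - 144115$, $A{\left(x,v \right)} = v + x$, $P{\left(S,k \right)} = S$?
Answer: $\frac{1}{578579} \approx 1.7284 \cdot 10^{-6}$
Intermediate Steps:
$R = 577832$ ($R = 32 - 4 \left(-335 - 144115\right) = 32 - -577800 = 32 + 577800 = 577832$)
$J{\left(Q \right)} = -342 + Q$ ($J{\left(Q \right)} = \left(\left(-157 + Q\right) + 10\right) - 195 = \left(-147 + Q\right) - 195 = -342 + Q$)
$\frac{1}{\left(R - A{\left(-65,-433 \right)}\right) + J{\left(591 \right)}} = \frac{1}{\left(577832 - \left(-433 - 65\right)\right) + \left(-342 + 591\right)} = \frac{1}{\left(577832 - -498\right) + 249} = \frac{1}{\left(577832 + 498\right) + 249} = \frac{1}{578330 + 249} = \frac{1}{578579}$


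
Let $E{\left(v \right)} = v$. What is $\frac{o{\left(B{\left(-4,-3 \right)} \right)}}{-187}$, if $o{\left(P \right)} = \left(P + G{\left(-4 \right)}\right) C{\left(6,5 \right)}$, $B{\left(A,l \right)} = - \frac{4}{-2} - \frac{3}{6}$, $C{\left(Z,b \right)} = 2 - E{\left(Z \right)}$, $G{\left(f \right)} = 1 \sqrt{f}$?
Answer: $\frac{6}{187} + \frac{8 i}{187} \approx 0.032086 + 0.042781 i$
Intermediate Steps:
$G{\left(f \right)} = \sqrt{f}$
$C{\left(Z,b \right)} = 2 - Z$
$B{\left(A,l \right)} = \frac{3}{2}$ ($B{\left(A,l \right)} = \left(-4\right) \left(- \frac{1}{2}\right) - \frac{1}{2} = 2 - \frac{1}{2} = \frac{3}{2}$)
$o{\left(P \right)} = - 8 i - 4 P$ ($o{\left(P \right)} = \left(P + \sqrt{-4}\right) \left(2 - 6\right) = \left(P + 2 i\right) \left(2 - 6\right) = \left(P + 2 i\right) \left(-4\right) = - 8 i - 4 P$)
$\frac{o{\left(B{\left(-4,-3 \right)} \right)}}{-187} = \frac{- 8 i - 6}{-187} = \left(- 8 i - 6\right) \left(- \frac{1}{187}\right) = \left(-6 - 8 i\right) \left(- \frac{1}{187}\right) = \frac{6}{187} + \frac{8 i}{187}$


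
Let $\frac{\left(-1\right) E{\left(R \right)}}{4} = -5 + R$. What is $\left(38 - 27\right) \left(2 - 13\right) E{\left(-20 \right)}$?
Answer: $-12100$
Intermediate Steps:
$E{\left(R \right)} = 20 - 4 R$ ($E{\left(R \right)} = - 4 \left(-5 + R\right) = 20 - 4 R$)
$\left(38 - 27\right) \left(2 - 13\right) E{\left(-20 \right)} = \left(38 - 27\right) \left(2 - 13\right) \left(20 - -80\right) = 11 \left(-11\right) \left(20 + 80\right) = \left(-121\right) 100 = -12100$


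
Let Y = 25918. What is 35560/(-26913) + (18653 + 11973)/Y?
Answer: -48703271/348765567 ≈ -0.13964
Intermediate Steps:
35560/(-26913) + (18653 + 11973)/Y = 35560/(-26913) + (18653 + 11973)/25918 = 35560*(-1/26913) + 30626*(1/25918) = -35560/26913 + 15313/12959 = -48703271/348765567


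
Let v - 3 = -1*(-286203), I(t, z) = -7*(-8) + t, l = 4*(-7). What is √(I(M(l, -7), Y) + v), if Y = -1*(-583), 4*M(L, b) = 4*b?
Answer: √286255 ≈ 535.03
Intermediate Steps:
l = -28
M(L, b) = b (M(L, b) = (4*b)/4 = b)
Y = 583
I(t, z) = 56 + t
v = 286206 (v = 3 - 1*(-286203) = 3 + 286203 = 286206)
√(I(M(l, -7), Y) + v) = √((56 - 7) + 286206) = √(49 + 286206) = √286255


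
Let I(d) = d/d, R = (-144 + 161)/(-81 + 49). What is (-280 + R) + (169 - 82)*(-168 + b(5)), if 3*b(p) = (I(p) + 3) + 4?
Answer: -469265/32 ≈ -14665.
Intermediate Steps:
R = -17/32 (R = 17/(-32) = 17*(-1/32) = -17/32 ≈ -0.53125)
I(d) = 1
b(p) = 8/3 (b(p) = ((1 + 3) + 4)/3 = (4 + 4)/3 = (1/3)*8 = 8/3)
(-280 + R) + (169 - 82)*(-168 + b(5)) = (-280 - 17/32) + (169 - 82)*(-168 + 8/3) = -8977/32 + 87*(-496/3) = -8977/32 - 14384 = -469265/32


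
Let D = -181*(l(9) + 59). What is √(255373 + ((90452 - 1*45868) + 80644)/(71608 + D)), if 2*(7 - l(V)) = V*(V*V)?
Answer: 3*√1791537131853645/251273 ≈ 505.35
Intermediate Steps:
l(V) = 7 - V³/2 (l(V) = 7 - V*V*V/2 = 7 - V*V²/2 = 7 - V³/2)
D = 108057/2 (D = -181*((7 - ½*9³) + 59) = -181*((7 - ½*729) + 59) = -181*((7 - 729/2) + 59) = -181*(-715/2 + 59) = -181*(-597/2) = 108057/2 ≈ 54029.)
√(255373 + ((90452 - 1*45868) + 80644)/(71608 + D)) = √(255373 + ((90452 - 1*45868) + 80644)/(71608 + 108057/2)) = √(255373 + ((90452 - 45868) + 80644)/(251273/2)) = √(255373 + (44584 + 80644)*(2/251273)) = √(255373 + 125228*(2/251273)) = √(255373 + 250456/251273) = √(64168590285/251273) = 3*√1791537131853645/251273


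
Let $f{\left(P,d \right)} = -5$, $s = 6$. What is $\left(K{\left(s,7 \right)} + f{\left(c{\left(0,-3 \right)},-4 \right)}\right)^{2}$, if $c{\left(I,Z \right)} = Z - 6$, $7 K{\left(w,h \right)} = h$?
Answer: $16$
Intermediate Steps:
$K{\left(w,h \right)} = \frac{h}{7}$
$c{\left(I,Z \right)} = -6 + Z$ ($c{\left(I,Z \right)} = Z - 6 = -6 + Z$)
$\left(K{\left(s,7 \right)} + f{\left(c{\left(0,-3 \right)},-4 \right)}\right)^{2} = \left(\frac{1}{7} \cdot 7 - 5\right)^{2} = \left(1 - 5\right)^{2} = \left(-4\right)^{2} = 16$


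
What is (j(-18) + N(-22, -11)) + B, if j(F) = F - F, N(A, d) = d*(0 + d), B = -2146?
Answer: -2025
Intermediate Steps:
N(A, d) = d² (N(A, d) = d*d = d²)
j(F) = 0
(j(-18) + N(-22, -11)) + B = (0 + (-11)²) - 2146 = (0 + 121) - 2146 = 121 - 2146 = -2025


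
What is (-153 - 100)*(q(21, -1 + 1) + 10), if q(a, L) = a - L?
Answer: -7843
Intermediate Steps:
(-153 - 100)*(q(21, -1 + 1) + 10) = (-153 - 100)*((21 - (-1 + 1)) + 10) = -253*((21 - 1*0) + 10) = -253*((21 + 0) + 10) = -253*(21 + 10) = -253*31 = -7843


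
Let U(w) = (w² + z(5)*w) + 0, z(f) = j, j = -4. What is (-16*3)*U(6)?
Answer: -576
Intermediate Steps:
z(f) = -4
U(w) = w² - 4*w (U(w) = (w² - 4*w) + 0 = w² - 4*w)
(-16*3)*U(6) = (-16*3)*(6*(-4 + 6)) = -288*2 = -48*12 = -576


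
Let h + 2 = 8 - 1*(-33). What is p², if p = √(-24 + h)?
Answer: 15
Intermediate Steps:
h = 39 (h = -2 + (8 - 1*(-33)) = -2 + (8 + 33) = -2 + 41 = 39)
p = √15 (p = √(-24 + 39) = √15 ≈ 3.8730)
p² = (√15)² = 15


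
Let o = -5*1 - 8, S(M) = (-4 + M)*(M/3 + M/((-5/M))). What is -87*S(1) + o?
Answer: 109/5 ≈ 21.800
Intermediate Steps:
S(M) = (-4 + M)*(-M²/5 + M/3) (S(M) = (-4 + M)*(M*(⅓) + M*(-M/5)) = (-4 + M)*(M/3 - M²/5) = (-4 + M)*(-M²/5 + M/3))
o = -13 (o = -5 - 8 = -13)
-87*S(1) + o = -29*(-20 - 3*1² + 17*1)/5 - 13 = -29*(-20 - 3*1 + 17)/5 - 13 = -29*(-20 - 3 + 17)/5 - 13 = -29*(-6)/5 - 13 = -87*(-⅖) - 13 = 174/5 - 13 = 109/5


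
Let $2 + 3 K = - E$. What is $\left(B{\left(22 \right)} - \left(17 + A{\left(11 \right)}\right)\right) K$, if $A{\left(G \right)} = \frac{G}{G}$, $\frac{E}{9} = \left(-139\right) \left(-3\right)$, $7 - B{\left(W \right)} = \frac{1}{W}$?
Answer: $\frac{304155}{22} \approx 13825.0$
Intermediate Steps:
$B{\left(W \right)} = 7 - \frac{1}{W}$
$E = 3753$ ($E = 9 \left(\left(-139\right) \left(-3\right)\right) = 9 \cdot 417 = 3753$)
$A{\left(G \right)} = 1$
$K = - \frac{3755}{3}$ ($K = - \frac{2}{3} + \frac{\left(-1\right) 3753}{3} = - \frac{2}{3} + \frac{1}{3} \left(-3753\right) = - \frac{2}{3} - 1251 = - \frac{3755}{3} \approx -1251.7$)
$\left(B{\left(22 \right)} - \left(17 + A{\left(11 \right)}\right)\right) K = \left(\left(7 - \frac{1}{22}\right) - 18\right) \left(- \frac{3755}{3}\right) = \left(\frac{153}{22} - 18\right) \left(- \frac{3755}{3}\right) = \left(- \frac{243}{22}\right) \left(- \frac{3755}{3}\right) = \frac{304155}{22}$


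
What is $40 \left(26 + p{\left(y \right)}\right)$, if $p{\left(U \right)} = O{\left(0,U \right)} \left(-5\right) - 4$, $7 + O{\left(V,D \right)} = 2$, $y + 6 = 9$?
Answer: $1880$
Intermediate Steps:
$y = 3$ ($y = -6 + 9 = 3$)
$O{\left(V,D \right)} = -5$ ($O{\left(V,D \right)} = -7 + 2 = -5$)
$p{\left(U \right)} = 21$ ($p{\left(U \right)} = \left(-5\right) \left(-5\right) - 4 = 25 - 4 = 21$)
$40 \left(26 + p{\left(y \right)}\right) = 40 \left(26 + 21\right) = 40 \cdot 47 = 1880$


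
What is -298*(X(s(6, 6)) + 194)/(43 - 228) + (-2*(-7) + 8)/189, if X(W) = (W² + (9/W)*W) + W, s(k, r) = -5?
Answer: 12563876/34965 ≈ 359.33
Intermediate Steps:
X(W) = 9 + W + W² (X(W) = (W² + 9) + W = (9 + W²) + W = 9 + W + W²)
-298*(X(s(6, 6)) + 194)/(43 - 228) + (-2*(-7) + 8)/189 = -298*((9 - 5 + (-5)²) + 194)/(43 - 228) + (-2*(-7) + 8)/189 = -298/((-185/((9 - 5 + 25) + 194))) + (14 + 8)*(1/189) = -298/((-185/(29 + 194))) + 22*(1/189) = -298/((-185/223)) + 22/189 = -298/((-185*1/223)) + 22/189 = -298/(-185/223) + 22/189 = -298*(-223/185) + 22/189 = 66454/185 + 22/189 = 12563876/34965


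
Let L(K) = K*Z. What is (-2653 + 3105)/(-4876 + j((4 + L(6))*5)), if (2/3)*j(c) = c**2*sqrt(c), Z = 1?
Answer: 275494/84918703 + 1059375*sqrt(2)/84918703 ≈ 0.020887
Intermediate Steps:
L(K) = K (L(K) = K*1 = K)
j(c) = 3*c**(5/2)/2 (j(c) = 3*(c**2*sqrt(c))/2 = 3*c**(5/2)/2)
(-2653 + 3105)/(-4876 + j((4 + L(6))*5)) = (-2653 + 3105)/(-4876 + 3*((4 + 6)*5)**(5/2)/2) = 452/(-4876 + 3*(10*5)**(5/2)/2) = 452/(-4876 + 3*50**(5/2)/2) = 452/(-4876 + 3*(12500*sqrt(2))/2) = 452/(-4876 + 18750*sqrt(2))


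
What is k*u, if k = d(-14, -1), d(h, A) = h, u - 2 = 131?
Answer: -1862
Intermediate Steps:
u = 133 (u = 2 + 131 = 133)
k = -14
k*u = -14*133 = -1862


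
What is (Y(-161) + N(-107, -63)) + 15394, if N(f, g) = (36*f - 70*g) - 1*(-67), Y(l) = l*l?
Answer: 41940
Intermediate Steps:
Y(l) = l²
N(f, g) = 67 - 70*g + 36*f (N(f, g) = (-70*g + 36*f) + 67 = 67 - 70*g + 36*f)
(Y(-161) + N(-107, -63)) + 15394 = ((-161)² + (67 - 70*(-63) + 36*(-107))) + 15394 = (25921 + (67 + 4410 - 3852)) + 15394 = (25921 + 625) + 15394 = 26546 + 15394 = 41940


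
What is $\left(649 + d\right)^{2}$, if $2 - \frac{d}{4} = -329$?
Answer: $3892729$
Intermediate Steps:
$d = 1324$ ($d = 8 - -1316 = 8 + 1316 = 1324$)
$\left(649 + d\right)^{2} = \left(649 + 1324\right)^{2} = 1973^{2} = 3892729$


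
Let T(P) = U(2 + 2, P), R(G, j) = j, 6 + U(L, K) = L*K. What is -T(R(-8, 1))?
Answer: 2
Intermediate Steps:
U(L, K) = -6 + K*L (U(L, K) = -6 + L*K = -6 + K*L)
T(P) = -6 + 4*P (T(P) = -6 + P*(2 + 2) = -6 + P*4 = -6 + 4*P)
-T(R(-8, 1)) = -(-6 + 4*1) = -(-6 + 4) = -1*(-2) = 2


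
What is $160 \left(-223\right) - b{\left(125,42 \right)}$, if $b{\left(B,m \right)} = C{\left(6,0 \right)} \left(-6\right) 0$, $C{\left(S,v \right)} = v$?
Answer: $-35680$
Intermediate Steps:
$b{\left(B,m \right)} = 0$ ($b{\left(B,m \right)} = 0 \left(-6\right) 0 = 0 \cdot 0 = 0$)
$160 \left(-223\right) - b{\left(125,42 \right)} = 160 \left(-223\right) - 0 = -35680 + 0 = -35680$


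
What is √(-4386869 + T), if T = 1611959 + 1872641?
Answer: I*√902269 ≈ 949.88*I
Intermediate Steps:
T = 3484600
√(-4386869 + T) = √(-4386869 + 3484600) = √(-902269) = I*√902269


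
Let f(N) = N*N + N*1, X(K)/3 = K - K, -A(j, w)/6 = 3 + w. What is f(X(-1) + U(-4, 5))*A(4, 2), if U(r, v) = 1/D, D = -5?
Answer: 24/5 ≈ 4.8000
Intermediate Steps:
A(j, w) = -18 - 6*w (A(j, w) = -6*(3 + w) = -18 - 6*w)
X(K) = 0 (X(K) = 3*(K - K) = 3*0 = 0)
U(r, v) = -⅕ (U(r, v) = 1/(-5) = -⅕)
f(N) = N + N² (f(N) = N² + N = N + N²)
f(X(-1) + U(-4, 5))*A(4, 2) = ((0 - ⅕)*(1 + (0 - ⅕)))*(-18 - 6*2) = (-(1 - ⅕)/5)*(-18 - 12) = -⅕*⅘*(-30) = -4/25*(-30) = 24/5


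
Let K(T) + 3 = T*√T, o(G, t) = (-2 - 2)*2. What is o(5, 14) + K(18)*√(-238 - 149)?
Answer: -8 - I*√43*(9 - 162*√2) ≈ -8.0 + 1443.3*I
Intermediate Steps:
o(G, t) = -8 (o(G, t) = -4*2 = -8)
K(T) = -3 + T^(3/2) (K(T) = -3 + T*√T = -3 + T^(3/2))
o(5, 14) + K(18)*√(-238 - 149) = -8 + (-3 + 18^(3/2))*√(-238 - 149) = -8 + (-3 + 54*√2)*√(-387) = -8 + (-3 + 54*√2)*(3*I*√43) = -8 + 3*I*√43*(-3 + 54*√2)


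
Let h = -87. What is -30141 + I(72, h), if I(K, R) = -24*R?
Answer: -28053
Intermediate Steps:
-30141 + I(72, h) = -30141 - 24*(-87) = -30141 + 2088 = -28053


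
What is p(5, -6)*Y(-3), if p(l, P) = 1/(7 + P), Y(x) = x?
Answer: -3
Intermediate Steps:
p(5, -6)*Y(-3) = -3/(7 - 6) = -3/1 = 1*(-3) = -3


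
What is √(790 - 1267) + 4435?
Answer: 4435 + 3*I*√53 ≈ 4435.0 + 21.84*I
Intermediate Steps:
√(790 - 1267) + 4435 = √(-477) + 4435 = 3*I*√53 + 4435 = 4435 + 3*I*√53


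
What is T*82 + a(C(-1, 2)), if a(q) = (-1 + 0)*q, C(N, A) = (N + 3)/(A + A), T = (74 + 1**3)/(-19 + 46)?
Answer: 4091/18 ≈ 227.28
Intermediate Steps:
T = 25/9 (T = (74 + 1)/27 = 75*(1/27) = 25/9 ≈ 2.7778)
C(N, A) = (3 + N)/(2*A) (C(N, A) = (3 + N)/((2*A)) = (3 + N)*(1/(2*A)) = (3 + N)/(2*A))
a(q) = -q
T*82 + a(C(-1, 2)) = (25/9)*82 - (3 - 1)/(2*2) = 2050/9 - 2/(2*2) = 2050/9 - 1*1/2 = 2050/9 - 1/2 = 4091/18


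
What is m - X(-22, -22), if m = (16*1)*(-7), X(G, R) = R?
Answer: -90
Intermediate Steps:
m = -112 (m = 16*(-7) = -112)
m - X(-22, -22) = -112 - 1*(-22) = -112 + 22 = -90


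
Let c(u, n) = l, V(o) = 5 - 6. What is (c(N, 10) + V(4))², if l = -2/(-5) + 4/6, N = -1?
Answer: 1/225 ≈ 0.0044444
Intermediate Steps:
V(o) = -1
l = 16/15 (l = -2*(-⅕) + 4*(⅙) = ⅖ + ⅔ = 16/15 ≈ 1.0667)
c(u, n) = 16/15
(c(N, 10) + V(4))² = (16/15 - 1)² = (1/15)² = 1/225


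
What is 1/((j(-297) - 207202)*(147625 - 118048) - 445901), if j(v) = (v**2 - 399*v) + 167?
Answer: -1/9999272 ≈ -1.0001e-7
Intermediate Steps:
j(v) = 167 + v**2 - 399*v
1/((j(-297) - 207202)*(147625 - 118048) - 445901) = 1/(((167 + (-297)**2 - 399*(-297)) - 207202)*(147625 - 118048) - 445901) = 1/(((167 + 88209 + 118503) - 207202)*29577 - 445901) = 1/((206879 - 207202)*29577 - 445901) = 1/(-323*29577 - 445901) = 1/(-9553371 - 445901) = 1/(-9999272) = -1/9999272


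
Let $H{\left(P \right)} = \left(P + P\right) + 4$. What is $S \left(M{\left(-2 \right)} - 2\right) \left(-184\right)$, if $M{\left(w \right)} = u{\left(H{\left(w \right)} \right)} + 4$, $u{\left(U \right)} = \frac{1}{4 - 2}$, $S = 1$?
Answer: $-460$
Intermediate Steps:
$H{\left(P \right)} = 4 + 2 P$ ($H{\left(P \right)} = 2 P + 4 = 4 + 2 P$)
$u{\left(U \right)} = \frac{1}{2}$
$M{\left(w \right)} = \frac{9}{2}$ ($M{\left(w \right)} = \frac{1}{2} + 4 = \frac{9}{2}$)
$S \left(M{\left(-2 \right)} - 2\right) \left(-184\right) = 1 \left(\frac{9}{2} - 2\right) \left(-184\right) = 1 \cdot \frac{5}{2} \left(-184\right) = \frac{5}{2} \left(-184\right) = -460$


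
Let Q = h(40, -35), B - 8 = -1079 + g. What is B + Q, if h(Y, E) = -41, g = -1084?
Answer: -2196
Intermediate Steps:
B = -2155 (B = 8 + (-1079 - 1084) = 8 - 2163 = -2155)
Q = -41
B + Q = -2155 - 41 = -2196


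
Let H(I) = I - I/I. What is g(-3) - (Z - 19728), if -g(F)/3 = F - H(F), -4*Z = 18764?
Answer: 24416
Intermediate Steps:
Z = -4691 (Z = -¼*18764 = -4691)
H(I) = -1 + I (H(I) = I - 1*1 = I - 1 = -1 + I)
g(F) = -3 (g(F) = -3*(F - (-1 + F)) = -3*(F + (1 - F)) = -3*1 = -3)
g(-3) - (Z - 19728) = -3 - (-4691 - 19728) = -3 - 1*(-24419) = -3 + 24419 = 24416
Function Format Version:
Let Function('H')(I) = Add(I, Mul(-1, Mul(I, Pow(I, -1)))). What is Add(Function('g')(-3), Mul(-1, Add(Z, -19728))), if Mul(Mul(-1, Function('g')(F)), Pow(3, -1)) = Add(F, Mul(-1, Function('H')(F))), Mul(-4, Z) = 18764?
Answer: 24416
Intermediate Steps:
Z = -4691 (Z = Mul(Rational(-1, 4), 18764) = -4691)
Function('H')(I) = Add(-1, I) (Function('H')(I) = Add(I, Mul(-1, 1)) = Add(I, -1) = Add(-1, I))
Function('g')(F) = -3 (Function('g')(F) = Mul(-3, Add(F, Mul(-1, Add(-1, F)))) = Mul(-3, Add(F, Add(1, Mul(-1, F)))) = Mul(-3, 1) = -3)
Add(Function('g')(-3), Mul(-1, Add(Z, -19728))) = Add(-3, Mul(-1, Add(-4691, -19728))) = Add(-3, Mul(-1, -24419)) = Add(-3, 24419) = 24416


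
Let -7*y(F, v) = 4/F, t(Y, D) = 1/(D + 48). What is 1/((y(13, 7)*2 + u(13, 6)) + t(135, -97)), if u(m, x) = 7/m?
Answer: 637/274 ≈ 2.3248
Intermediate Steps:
t(Y, D) = 1/(48 + D)
y(F, v) = -4/(7*F)
1/((y(13, 7)*2 + u(13, 6)) + t(135, -97)) = 1/((-4/7/13*2 + 7/13) + 1/(48 - 97)) = 1/((-4/7*1/13*2 + 7*(1/13)) + 1/(-49)) = 1/((-4/91*2 + 7/13) - 1/49) = 1/((-8/91 + 7/13) - 1/49) = 1/(41/91 - 1/49) = 1/(274/637) = 637/274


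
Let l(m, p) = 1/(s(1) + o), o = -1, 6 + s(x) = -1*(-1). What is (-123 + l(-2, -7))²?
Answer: 546121/36 ≈ 15170.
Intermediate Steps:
s(x) = -5 (s(x) = -6 - 1*(-1) = -6 + 1 = -5)
l(m, p) = -⅙ (l(m, p) = 1/(-5 - 1) = 1/(-6) = -⅙)
(-123 + l(-2, -7))² = (-123 - ⅙)² = (-739/6)² = 546121/36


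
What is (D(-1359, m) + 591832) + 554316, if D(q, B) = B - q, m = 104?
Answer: 1147611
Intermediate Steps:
(D(-1359, m) + 591832) + 554316 = ((104 - 1*(-1359)) + 591832) + 554316 = ((104 + 1359) + 591832) + 554316 = (1463 + 591832) + 554316 = 593295 + 554316 = 1147611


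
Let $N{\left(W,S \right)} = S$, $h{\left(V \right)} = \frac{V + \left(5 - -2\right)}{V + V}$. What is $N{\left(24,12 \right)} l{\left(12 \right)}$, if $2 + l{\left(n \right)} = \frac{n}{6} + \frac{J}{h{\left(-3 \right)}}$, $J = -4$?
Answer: $72$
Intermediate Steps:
$h{\left(V \right)} = \frac{7 + V}{2 V}$ ($h{\left(V \right)} = \frac{V + \left(5 + 2\right)}{2 V} = \left(V + 7\right) \frac{1}{2 V} = \left(7 + V\right) \frac{1}{2 V} = \frac{7 + V}{2 V}$)
$l{\left(n \right)} = 4 + \frac{n}{6}$ ($l{\left(n \right)} = -2 + \left(\frac{n}{6} - \frac{4}{\frac{1}{2} \frac{1}{-3} \left(7 - 3\right)}\right) = -2 + \left(n \frac{1}{6} - \frac{4}{\frac{1}{2} \left(- \frac{1}{3}\right) 4}\right) = -2 + \left(\frac{n}{6} - \frac{4}{- \frac{2}{3}}\right) = -2 + \left(\frac{n}{6} - -6\right) = -2 + \left(\frac{n}{6} + 6\right) = -2 + \left(6 + \frac{n}{6}\right) = 4 + \frac{n}{6}$)
$N{\left(24,12 \right)} l{\left(12 \right)} = 12 \left(4 + \frac{1}{6} \cdot 12\right) = 12 \left(4 + 2\right) = 12 \cdot 6 = 72$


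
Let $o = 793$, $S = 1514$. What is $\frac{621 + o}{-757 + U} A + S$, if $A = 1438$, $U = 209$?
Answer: $- \frac{300915}{137} \approx -2196.5$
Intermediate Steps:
$\frac{621 + o}{-757 + U} A + S = \frac{621 + 793}{-757 + 209} \cdot 1438 + 1514 = \frac{1414}{-548} \cdot 1438 + 1514 = 1414 \left(- \frac{1}{548}\right) 1438 + 1514 = \left(- \frac{707}{274}\right) 1438 + 1514 = - \frac{508333}{137} + 1514 = - \frac{300915}{137}$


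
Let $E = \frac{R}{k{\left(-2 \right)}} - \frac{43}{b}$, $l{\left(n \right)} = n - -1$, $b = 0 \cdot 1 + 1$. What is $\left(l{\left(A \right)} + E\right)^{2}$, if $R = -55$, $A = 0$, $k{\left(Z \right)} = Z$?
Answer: $\frac{841}{4} \approx 210.25$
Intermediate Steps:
$b = 1$ ($b = 0 + 1 = 1$)
$l{\left(n \right)} = 1 + n$ ($l{\left(n \right)} = n + 1 = 1 + n$)
$E = - \frac{31}{2}$ ($E = - \frac{55}{-2} - \frac{43}{1} = \left(-55\right) \left(- \frac{1}{2}\right) - 43 = \frac{55}{2} - 43 = - \frac{31}{2} \approx -15.5$)
$\left(l{\left(A \right)} + E\right)^{2} = \left(\left(1 + 0\right) - \frac{31}{2}\right)^{2} = \left(1 - \frac{31}{2}\right)^{2} = \left(- \frac{29}{2}\right)^{2} = \frac{841}{4}$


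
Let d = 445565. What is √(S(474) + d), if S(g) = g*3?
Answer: √446987 ≈ 668.57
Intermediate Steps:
S(g) = 3*g
√(S(474) + d) = √(3*474 + 445565) = √(1422 + 445565) = √446987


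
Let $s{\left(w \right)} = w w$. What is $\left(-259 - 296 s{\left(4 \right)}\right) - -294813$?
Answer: $289818$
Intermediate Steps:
$s{\left(w \right)} = w^{2}$
$\left(-259 - 296 s{\left(4 \right)}\right) - -294813 = \left(-259 - 296 \cdot 4^{2}\right) - -294813 = \left(-259 - 4736\right) + 294813 = -4995 + 294813 = 289818$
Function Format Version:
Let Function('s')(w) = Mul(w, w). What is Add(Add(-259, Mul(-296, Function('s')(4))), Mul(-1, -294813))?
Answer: 289818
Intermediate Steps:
Function('s')(w) = Pow(w, 2)
Add(Add(-259, Mul(-296, Function('s')(4))), Mul(-1, -294813)) = Add(Add(-259, Mul(-296, Pow(4, 2))), Mul(-1, -294813)) = Add(Add(-259, Mul(-296, 16)), 294813) = Add(Add(-259, -4736), 294813) = Add(-4995, 294813) = 289818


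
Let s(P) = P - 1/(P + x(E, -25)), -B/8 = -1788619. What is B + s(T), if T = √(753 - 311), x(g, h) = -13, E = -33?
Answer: 300487991/21 + 272*√442/273 ≈ 1.4309e+7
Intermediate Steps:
B = 14308952 (B = -8*(-1788619) = 14308952)
T = √442 ≈ 21.024
s(P) = P - 1/(-13 + P) (s(P) = P - 1/(P - 13) = P - 1/(-13 + P))
B + s(T) = 14308952 + (-1 + (√442)² - 13*√442)/(-13 + √442) = 14308952 + (-1 + 442 - 13*√442)/(-13 + √442) = 14308952 + (441 - 13*√442)/(-13 + √442)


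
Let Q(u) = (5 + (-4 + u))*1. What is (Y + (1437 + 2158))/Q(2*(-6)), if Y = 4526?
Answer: -8121/11 ≈ -738.27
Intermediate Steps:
Q(u) = 1 + u (Q(u) = (1 + u)*1 = 1 + u)
(Y + (1437 + 2158))/Q(2*(-6)) = (4526 + (1437 + 2158))/(1 + 2*(-6)) = (4526 + 3595)/(1 - 12) = 8121/(-11) = 8121*(-1/11) = -8121/11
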